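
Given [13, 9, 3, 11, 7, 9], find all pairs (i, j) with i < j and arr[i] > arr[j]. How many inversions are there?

Finding inversions in [13, 9, 3, 11, 7, 9]:

(0, 1): arr[0]=13 > arr[1]=9
(0, 2): arr[0]=13 > arr[2]=3
(0, 3): arr[0]=13 > arr[3]=11
(0, 4): arr[0]=13 > arr[4]=7
(0, 5): arr[0]=13 > arr[5]=9
(1, 2): arr[1]=9 > arr[2]=3
(1, 4): arr[1]=9 > arr[4]=7
(3, 4): arr[3]=11 > arr[4]=7
(3, 5): arr[3]=11 > arr[5]=9

Total inversions: 9

The array has 9 inversion(s): (0,1), (0,2), (0,3), (0,4), (0,5), (1,2), (1,4), (3,4), (3,5). Each pair (i,j) satisfies i < j and arr[i] > arr[j].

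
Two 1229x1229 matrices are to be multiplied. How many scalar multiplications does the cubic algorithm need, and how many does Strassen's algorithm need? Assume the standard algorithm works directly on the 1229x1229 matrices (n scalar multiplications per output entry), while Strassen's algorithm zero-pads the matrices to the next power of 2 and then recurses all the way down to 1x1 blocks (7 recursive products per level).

Matrix multiplication for 1229x1229 matrices:

Strassen's algorithm requires power-of-2 dimensions. Pad 1229x1229 to 2048x2048 (next power of 2).

Standard algorithm: 1229^3 = 1856331989 multiplications
Strassen's algorithm: 7^(log2(2048)) = 7^11 = 1977326743 multiplications
Difference: 1856331989 - 1977326743 = -120994754 (Strassen uses MORE here due to padding overhead — for small or just-over-power-of-2 n, padding can outweigh the per-level savings)

Standard: 1856331989 multiplications (1229^3). Strassen: 1977326743 multiplications (7^11, after padding to 2048x2048). Strassen reduces 8 recursive multiplications to 7 at each level.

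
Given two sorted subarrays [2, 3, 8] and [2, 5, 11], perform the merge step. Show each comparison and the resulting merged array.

Merging process:

Compare 2 vs 2: take 2 from left. Merged: [2]
Compare 3 vs 2: take 2 from right. Merged: [2, 2]
Compare 3 vs 5: take 3 from left. Merged: [2, 2, 3]
Compare 8 vs 5: take 5 from right. Merged: [2, 2, 3, 5]
Compare 8 vs 11: take 8 from left. Merged: [2, 2, 3, 5, 8]
Append remaining from right: [11]. Merged: [2, 2, 3, 5, 8, 11]

Final merged array: [2, 2, 3, 5, 8, 11]
Total comparisons: 5

The merged array is [2, 2, 3, 5, 8, 11], requiring 5 comparisons. The merge step runs in O(n) time where n is the total number of elements.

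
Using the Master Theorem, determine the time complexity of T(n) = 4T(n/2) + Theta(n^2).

Master Theorem for T(n) = 4T(n/2) + O(n^2):

a = 4, b = 2, c = 2
log_b(a) = log_2(4) = 2.0000

Case 2: c = 2 = log_2(4) = 2.0000
T(n) = O(n^2 log n) = O(n^2 log n)

For T(n) = 4T(n/2) + O(n^2): log_2(4) = 2.0000. This is Case 2 of the Master Theorem (c = log_b(a), equal work at all levels), giving O(n^2 log n).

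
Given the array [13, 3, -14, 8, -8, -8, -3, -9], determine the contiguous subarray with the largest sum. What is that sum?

Using Kadane's algorithm on [13, 3, -14, 8, -8, -8, -3, -9]:

Scanning through the array:
Position 1 (value 3): max_ending_here = 16, max_so_far = 16
Position 2 (value -14): max_ending_here = 2, max_so_far = 16
Position 3 (value 8): max_ending_here = 10, max_so_far = 16
Position 4 (value -8): max_ending_here = 2, max_so_far = 16
Position 5 (value -8): max_ending_here = -6, max_so_far = 16
Position 6 (value -3): max_ending_here = -3, max_so_far = 16
Position 7 (value -9): max_ending_here = -9, max_so_far = 16

Maximum subarray: [13, 3]
Maximum sum: 16

The maximum subarray is [13, 3] with sum 16. This subarray runs from index 0 to index 1.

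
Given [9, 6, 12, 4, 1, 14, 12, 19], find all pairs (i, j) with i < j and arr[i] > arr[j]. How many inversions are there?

Finding inversions in [9, 6, 12, 4, 1, 14, 12, 19]:

(0, 1): arr[0]=9 > arr[1]=6
(0, 3): arr[0]=9 > arr[3]=4
(0, 4): arr[0]=9 > arr[4]=1
(1, 3): arr[1]=6 > arr[3]=4
(1, 4): arr[1]=6 > arr[4]=1
(2, 3): arr[2]=12 > arr[3]=4
(2, 4): arr[2]=12 > arr[4]=1
(3, 4): arr[3]=4 > arr[4]=1
(5, 6): arr[5]=14 > arr[6]=12

Total inversions: 9

The array has 9 inversion(s): (0,1), (0,3), (0,4), (1,3), (1,4), (2,3), (2,4), (3,4), (5,6). Each pair (i,j) satisfies i < j and arr[i] > arr[j].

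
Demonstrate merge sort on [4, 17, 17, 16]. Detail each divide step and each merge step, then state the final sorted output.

Merge sort trace:

Split: [4, 17, 17, 16] -> [4, 17] and [17, 16]
  Split: [4, 17] -> [4] and [17]
  Merge: [4] + [17] -> [4, 17]
  Split: [17, 16] -> [17] and [16]
  Merge: [17] + [16] -> [16, 17]
Merge: [4, 17] + [16, 17] -> [4, 16, 17, 17]

Final sorted array: [4, 16, 17, 17]

The merge sort proceeds by recursively splitting the array and merging sorted halves.
After all merges, the sorted array is [4, 16, 17, 17].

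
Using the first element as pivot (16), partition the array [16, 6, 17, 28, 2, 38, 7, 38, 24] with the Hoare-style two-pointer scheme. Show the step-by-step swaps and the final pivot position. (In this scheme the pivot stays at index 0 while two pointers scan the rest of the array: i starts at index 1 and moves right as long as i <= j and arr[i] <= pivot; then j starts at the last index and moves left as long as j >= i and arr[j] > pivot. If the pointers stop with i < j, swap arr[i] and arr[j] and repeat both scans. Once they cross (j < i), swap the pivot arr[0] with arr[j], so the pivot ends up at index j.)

Hoare-style two-pointer partition with pivot = 16:

Initial array: [16, 6, 17, 28, 2, 38, 7, 38, 24]

Pointers start at i = 1, j = 8.
i stops at index 2 (arr[2]=17 > 16), j stops at index 6 (arr[6]=7 <= 16): swap arr[2] and arr[6], array becomes [16, 6, 7, 28, 2, 38, 17, 38, 24]
i stops at index 3 (arr[3]=28 > 16), j stops at index 4 (arr[4]=2 <= 16): swap arr[3] and arr[4], array becomes [16, 6, 7, 2, 28, 38, 17, 38, 24]
i ends at 4, j ends at 3: the pointers have crossed (j < i), so scanning stops.

Swap pivot arr[0] with arr[3] to place pivot at position 3: [2, 6, 7, 16, 28, 38, 17, 38, 24]
Pivot position: 3

After partitioning with pivot 16, the array becomes [2, 6, 7, 16, 28, 38, 17, 38, 24]. The pivot is placed at index 3. All elements to the left of the pivot are <= 16, and all elements to the right are > 16.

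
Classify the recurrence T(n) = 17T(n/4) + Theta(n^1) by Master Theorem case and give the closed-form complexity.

Master Theorem for T(n) = 17T(n/4) + O(n^1):

a = 17, b = 4, c = 1
log_b(a) = log_4(17) = 2.0437

Case 1: c = 1 < log_4(17) = 2.0437
T(n) = O(n^(log_4 17))

For T(n) = 17T(n/4) + O(n^1): log_4(17) = 2.0437. This is Case 1 of the Master Theorem (c < log_b(a), work dominated by leaves), giving O(n^(log_4 17)).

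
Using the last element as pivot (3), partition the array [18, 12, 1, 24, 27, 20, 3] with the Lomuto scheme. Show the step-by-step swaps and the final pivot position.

Lomuto partition with pivot = 3:

Initial array: [18, 12, 1, 24, 27, 20, 3]

arr[0]=18 > 3: no swap
arr[1]=12 > 3: no swap
arr[2]=1 <= 3: swap with position 0, array becomes [1, 12, 18, 24, 27, 20, 3]
arr[3]=24 > 3: no swap
arr[4]=27 > 3: no swap
arr[5]=20 > 3: no swap

Place pivot at position 1: [1, 3, 18, 24, 27, 20, 12]
Pivot position: 1

After partitioning with pivot 3, the array becomes [1, 3, 18, 24, 27, 20, 12]. The pivot is placed at index 1. All elements to the left of the pivot are <= 3, and all elements to the right are > 3.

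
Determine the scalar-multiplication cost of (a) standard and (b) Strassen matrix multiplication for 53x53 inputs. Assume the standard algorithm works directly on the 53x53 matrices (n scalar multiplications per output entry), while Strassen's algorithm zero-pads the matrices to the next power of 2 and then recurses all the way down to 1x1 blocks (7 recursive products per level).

Matrix multiplication for 53x53 matrices:

Strassen's algorithm requires power-of-2 dimensions. Pad 53x53 to 64x64 (next power of 2).

Standard algorithm: 53^3 = 148877 multiplications
Strassen's algorithm: 7^(log2(64)) = 7^6 = 117649 multiplications
Savings: 148877 - 117649 = 31228 multiplications

Standard: 148877 multiplications (53^3). Strassen: 117649 multiplications (7^6, after padding to 64x64). Strassen reduces 8 recursive multiplications to 7 at each level.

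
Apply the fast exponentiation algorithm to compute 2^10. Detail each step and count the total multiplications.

Computing 2^10 by squaring (build up from 2^1; each line after the first costs one multiplication):

2^1 = 2
2^2 = (2^1)^2 = 2^2 = 4
2^4 = (2^2)^2 = 4^2 = 16
2^5 = 2 * 2^4 = 2 * 16 = 32
2^10 = (2^5)^2 = 32^2 = 1024

Result: 1024
Multiplications needed: 4 (4 lines after 2^1)

2^10 = 1024. Using exponentiation by squaring, this requires 4 multiplications. The key idea: if the exponent is even, square the half-power; if odd, multiply by the base once.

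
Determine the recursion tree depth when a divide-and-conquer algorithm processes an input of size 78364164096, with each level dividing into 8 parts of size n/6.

For divide and conquer with division factor 6:

Problem sizes at each level:
Level 0: 78364164096
Level 1: 13060694016
Level 2: 2176782336
Level 3: 362797056
Level 4: 60466176
Level 5: 10077696
Level 6: 1679616
Level 7: 279936
Level 8: 46656
Level 9: 7776
Level 10: 1296
Level 11: 216
Level 12: 36
Level 13: 6
Level 14: 1

The root is level 0 and the size-1 base case is level 14 (the tree spans levels 0 through 14, i.e. 15 levels counting the root), so the depth is the number of divisions: log_6(78364164096) = 14

The recursion tree depth is log_6(78364164096) = 14. At each level, the problem size is divided by 6, so it takes 14 divisions to reduce to a base case of size 1. The algorithm makes 8 recursive calls at each level.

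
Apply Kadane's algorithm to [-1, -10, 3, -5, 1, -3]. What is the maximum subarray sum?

Using Kadane's algorithm on [-1, -10, 3, -5, 1, -3]:

Scanning through the array:
Position 1 (value -10): max_ending_here = -10, max_so_far = -1
Position 2 (value 3): max_ending_here = 3, max_so_far = 3
Position 3 (value -5): max_ending_here = -2, max_so_far = 3
Position 4 (value 1): max_ending_here = 1, max_so_far = 3
Position 5 (value -3): max_ending_here = -2, max_so_far = 3

Maximum subarray: [3]
Maximum sum: 3

The maximum subarray is [3] with sum 3. This subarray runs from index 2 to index 2.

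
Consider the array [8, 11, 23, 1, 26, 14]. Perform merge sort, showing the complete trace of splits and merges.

Merge sort trace:

Split: [8, 11, 23, 1, 26, 14] -> [8, 11, 23] and [1, 26, 14]
  Split: [8, 11, 23] -> [8] and [11, 23]
    Split: [11, 23] -> [11] and [23]
    Merge: [11] + [23] -> [11, 23]
  Merge: [8] + [11, 23] -> [8, 11, 23]
  Split: [1, 26, 14] -> [1] and [26, 14]
    Split: [26, 14] -> [26] and [14]
    Merge: [26] + [14] -> [14, 26]
  Merge: [1] + [14, 26] -> [1, 14, 26]
Merge: [8, 11, 23] + [1, 14, 26] -> [1, 8, 11, 14, 23, 26]

Final sorted array: [1, 8, 11, 14, 23, 26]

The merge sort proceeds by recursively splitting the array and merging sorted halves.
After all merges, the sorted array is [1, 8, 11, 14, 23, 26].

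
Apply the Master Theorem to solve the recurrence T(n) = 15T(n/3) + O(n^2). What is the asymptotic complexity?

Master Theorem for T(n) = 15T(n/3) + O(n^2):

a = 15, b = 3, c = 2
log_b(a) = log_3(15) = 2.4650

Case 1: c = 2 < log_3(15) = 2.4650
T(n) = O(n^(log_3 15))

For T(n) = 15T(n/3) + O(n^2): log_3(15) = 2.4650. This is Case 1 of the Master Theorem (c < log_b(a), work dominated by leaves), giving O(n^(log_3 15)).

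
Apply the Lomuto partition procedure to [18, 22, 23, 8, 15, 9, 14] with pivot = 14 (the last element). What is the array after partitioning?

Lomuto partition with pivot = 14:

Initial array: [18, 22, 23, 8, 15, 9, 14]

arr[0]=18 > 14: no swap
arr[1]=22 > 14: no swap
arr[2]=23 > 14: no swap
arr[3]=8 <= 14: swap with position 0, array becomes [8, 22, 23, 18, 15, 9, 14]
arr[4]=15 > 14: no swap
arr[5]=9 <= 14: swap with position 1, array becomes [8, 9, 23, 18, 15, 22, 14]

Place pivot at position 2: [8, 9, 14, 18, 15, 22, 23]
Pivot position: 2

After partitioning with pivot 14, the array becomes [8, 9, 14, 18, 15, 22, 23]. The pivot is placed at index 2. All elements to the left of the pivot are <= 14, and all elements to the right are > 14.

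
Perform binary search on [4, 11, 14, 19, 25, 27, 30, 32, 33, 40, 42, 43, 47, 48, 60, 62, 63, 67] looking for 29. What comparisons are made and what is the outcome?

Binary search for 29 in [4, 11, 14, 19, 25, 27, 30, 32, 33, 40, 42, 43, 47, 48, 60, 62, 63, 67]:

lo=0, hi=17, mid=8, arr[mid]=33 -> 33 > 29, search left half
lo=0, hi=7, mid=3, arr[mid]=19 -> 19 < 29, search right half
lo=4, hi=7, mid=5, arr[mid]=27 -> 27 < 29, search right half
lo=6, hi=7, mid=6, arr[mid]=30 -> 30 > 29, search left half
lo=6 > hi=5, target 29 not found

Binary search determines that 29 is not in the array after 4 comparisons. The search space was exhausted without finding the target.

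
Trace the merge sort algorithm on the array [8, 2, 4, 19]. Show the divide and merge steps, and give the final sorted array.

Merge sort trace:

Split: [8, 2, 4, 19] -> [8, 2] and [4, 19]
  Split: [8, 2] -> [8] and [2]
  Merge: [8] + [2] -> [2, 8]
  Split: [4, 19] -> [4] and [19]
  Merge: [4] + [19] -> [4, 19]
Merge: [2, 8] + [4, 19] -> [2, 4, 8, 19]

Final sorted array: [2, 4, 8, 19]

The merge sort proceeds by recursively splitting the array and merging sorted halves.
After all merges, the sorted array is [2, 4, 8, 19].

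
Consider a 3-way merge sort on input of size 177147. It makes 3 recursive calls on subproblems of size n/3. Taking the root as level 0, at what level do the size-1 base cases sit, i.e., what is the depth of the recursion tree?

For divide and conquer with division factor 3:

Problem sizes at each level:
Level 0: 177147
Level 1: 59049
Level 2: 19683
Level 3: 6561
Level 4: 2187
Level 5: 729
Level 6: 243
Level 7: 81
Level 8: 27
Level 9: 9
Level 10: 3
Level 11: 1

The root is level 0 and the size-1 base case is level 11 (the tree spans levels 0 through 11, i.e. 12 levels counting the root), so the depth is the number of divisions: log_3(177147) = 11

The recursion tree depth is log_3(177147) = 11. At each level, the problem size is divided by 3, so it takes 11 divisions to reduce to a base case of size 1. The algorithm makes 3 recursive calls at each level.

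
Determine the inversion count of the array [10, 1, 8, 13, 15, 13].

Finding inversions in [10, 1, 8, 13, 15, 13]:

(0, 1): arr[0]=10 > arr[1]=1
(0, 2): arr[0]=10 > arr[2]=8
(4, 5): arr[4]=15 > arr[5]=13

Total inversions: 3

The array has 3 inversion(s): (0,1), (0,2), (4,5). Each pair (i,j) satisfies i < j and arr[i] > arr[j].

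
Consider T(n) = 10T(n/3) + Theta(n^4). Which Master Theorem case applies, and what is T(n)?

Master Theorem for T(n) = 10T(n/3) + O(n^4):

a = 10, b = 3, c = 4
log_b(a) = log_3(10) = 2.0959

Case 3: c = 4 > log_3(10) = 2.0959
T(n) = O(n^4) = O(n^4)

For T(n) = 10T(n/3) + O(n^4): log_3(10) = 2.0959. This is Case 3 of the Master Theorem (c > log_b(a), work dominated by root), giving O(n^4).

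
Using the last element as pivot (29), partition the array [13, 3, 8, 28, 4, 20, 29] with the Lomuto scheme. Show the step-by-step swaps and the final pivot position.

Lomuto partition with pivot = 29:

Initial array: [13, 3, 8, 28, 4, 20, 29]

arr[0]=13 <= 29: swap with position 0, array becomes [13, 3, 8, 28, 4, 20, 29]
arr[1]=3 <= 29: swap with position 1, array becomes [13, 3, 8, 28, 4, 20, 29]
arr[2]=8 <= 29: swap with position 2, array becomes [13, 3, 8, 28, 4, 20, 29]
arr[3]=28 <= 29: swap with position 3, array becomes [13, 3, 8, 28, 4, 20, 29]
arr[4]=4 <= 29: swap with position 4, array becomes [13, 3, 8, 28, 4, 20, 29]
arr[5]=20 <= 29: swap with position 5, array becomes [13, 3, 8, 28, 4, 20, 29]

Place pivot at position 6: [13, 3, 8, 28, 4, 20, 29]
Pivot position: 6

After partitioning with pivot 29, the array becomes [13, 3, 8, 28, 4, 20, 29]. The pivot is placed at index 6. All elements to the left of the pivot are <= 29, and all elements to the right are > 29.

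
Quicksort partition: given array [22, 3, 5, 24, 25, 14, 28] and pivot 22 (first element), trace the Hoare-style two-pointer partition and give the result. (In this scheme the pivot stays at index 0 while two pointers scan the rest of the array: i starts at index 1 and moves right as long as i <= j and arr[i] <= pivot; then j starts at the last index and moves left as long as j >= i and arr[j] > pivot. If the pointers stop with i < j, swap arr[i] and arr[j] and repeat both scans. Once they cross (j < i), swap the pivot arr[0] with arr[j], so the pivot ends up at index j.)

Hoare-style two-pointer partition with pivot = 22:

Initial array: [22, 3, 5, 24, 25, 14, 28]

Pointers start at i = 1, j = 6.
i stops at index 3 (arr[3]=24 > 22), j stops at index 5 (arr[5]=14 <= 22): swap arr[3] and arr[5], array becomes [22, 3, 5, 14, 25, 24, 28]
i ends at 4, j ends at 3: the pointers have crossed (j < i), so scanning stops.

Swap pivot arr[0] with arr[3] to place pivot at position 3: [14, 3, 5, 22, 25, 24, 28]
Pivot position: 3

After partitioning with pivot 22, the array becomes [14, 3, 5, 22, 25, 24, 28]. The pivot is placed at index 3. All elements to the left of the pivot are <= 22, and all elements to the right are > 22.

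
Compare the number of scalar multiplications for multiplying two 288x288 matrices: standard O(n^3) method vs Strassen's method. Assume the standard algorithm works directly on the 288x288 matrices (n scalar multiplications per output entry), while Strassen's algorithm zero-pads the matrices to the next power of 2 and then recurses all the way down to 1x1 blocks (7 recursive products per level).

Matrix multiplication for 288x288 matrices:

Strassen's algorithm requires power-of-2 dimensions. Pad 288x288 to 512x512 (next power of 2).

Standard algorithm: 288^3 = 23887872 multiplications
Strassen's algorithm: 7^(log2(512)) = 7^9 = 40353607 multiplications
Difference: 23887872 - 40353607 = -16465735 (Strassen uses MORE here due to padding overhead — for small or just-over-power-of-2 n, padding can outweigh the per-level savings)

Standard: 23887872 multiplications (288^3). Strassen: 40353607 multiplications (7^9, after padding to 512x512). Strassen reduces 8 recursive multiplications to 7 at each level.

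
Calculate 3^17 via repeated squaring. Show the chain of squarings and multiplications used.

Computing 3^17 by squaring (build up from 3^1; each line after the first costs one multiplication):

3^1 = 3
3^2 = (3^1)^2 = 3^2 = 9
3^4 = (3^2)^2 = 9^2 = 81
3^8 = (3^4)^2 = 81^2 = 6561
3^16 = (3^8)^2 = 6561^2 = 43046721
3^17 = 3 * 3^16 = 3 * 43046721 = 129140163

Result: 129140163
Multiplications needed: 5 (5 lines after 3^1)

3^17 = 129140163. Using exponentiation by squaring, this requires 5 multiplications. The key idea: if the exponent is even, square the half-power; if odd, multiply by the base once.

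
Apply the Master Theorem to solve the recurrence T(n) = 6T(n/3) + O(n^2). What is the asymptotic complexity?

Master Theorem for T(n) = 6T(n/3) + O(n^2):

a = 6, b = 3, c = 2
log_b(a) = log_3(6) = 1.6309

Case 3: c = 2 > log_3(6) = 1.6309
T(n) = O(n^2) = O(n^2)

For T(n) = 6T(n/3) + O(n^2): log_3(6) = 1.6309. This is Case 3 of the Master Theorem (c > log_b(a), work dominated by root), giving O(n^2).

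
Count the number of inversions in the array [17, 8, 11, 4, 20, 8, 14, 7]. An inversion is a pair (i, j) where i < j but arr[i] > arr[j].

Finding inversions in [17, 8, 11, 4, 20, 8, 14, 7]:

(0, 1): arr[0]=17 > arr[1]=8
(0, 2): arr[0]=17 > arr[2]=11
(0, 3): arr[0]=17 > arr[3]=4
(0, 5): arr[0]=17 > arr[5]=8
(0, 6): arr[0]=17 > arr[6]=14
(0, 7): arr[0]=17 > arr[7]=7
(1, 3): arr[1]=8 > arr[3]=4
(1, 7): arr[1]=8 > arr[7]=7
(2, 3): arr[2]=11 > arr[3]=4
(2, 5): arr[2]=11 > arr[5]=8
(2, 7): arr[2]=11 > arr[7]=7
(4, 5): arr[4]=20 > arr[5]=8
(4, 6): arr[4]=20 > arr[6]=14
(4, 7): arr[4]=20 > arr[7]=7
(5, 7): arr[5]=8 > arr[7]=7
(6, 7): arr[6]=14 > arr[7]=7

Total inversions: 16

The array has 16 inversion(s): (0,1), (0,2), (0,3), (0,5), (0,6), (0,7), (1,3), (1,7), (2,3), (2,5), (2,7), (4,5), (4,6), (4,7), (5,7), (6,7). Each pair (i,j) satisfies i < j and arr[i] > arr[j].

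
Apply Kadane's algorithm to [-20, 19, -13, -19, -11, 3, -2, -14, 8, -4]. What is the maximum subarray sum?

Using Kadane's algorithm on [-20, 19, -13, -19, -11, 3, -2, -14, 8, -4]:

Scanning through the array:
Position 1 (value 19): max_ending_here = 19, max_so_far = 19
Position 2 (value -13): max_ending_here = 6, max_so_far = 19
Position 3 (value -19): max_ending_here = -13, max_so_far = 19
Position 4 (value -11): max_ending_here = -11, max_so_far = 19
Position 5 (value 3): max_ending_here = 3, max_so_far = 19
Position 6 (value -2): max_ending_here = 1, max_so_far = 19
Position 7 (value -14): max_ending_here = -13, max_so_far = 19
Position 8 (value 8): max_ending_here = 8, max_so_far = 19
Position 9 (value -4): max_ending_here = 4, max_so_far = 19

Maximum subarray: [19]
Maximum sum: 19

The maximum subarray is [19] with sum 19. This subarray runs from index 1 to index 1.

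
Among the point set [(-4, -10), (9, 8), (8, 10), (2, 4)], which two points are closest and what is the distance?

Computing all pairwise distances among 4 points:

d((-4, -10), (9, 8)) = 22.2036
d((-4, -10), (8, 10)) = 23.3238
d((-4, -10), (2, 4)) = 15.2315
d((9, 8), (8, 10)) = 2.2361 <-- minimum
d((9, 8), (2, 4)) = 8.0623
d((8, 10), (2, 4)) = 8.4853

Closest pair: (9, 8) and (8, 10) with distance 2.2361

The closest pair is (9, 8) and (8, 10) with Euclidean distance 2.2361. For 4 points, brute-force pairwise comparison is shown above. For large n, the divide-and-conquer algorithm (sort by x, recurse on halves, check the dividing strip) achieves O(n log n).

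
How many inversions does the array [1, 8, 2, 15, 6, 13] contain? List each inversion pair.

Finding inversions in [1, 8, 2, 15, 6, 13]:

(1, 2): arr[1]=8 > arr[2]=2
(1, 4): arr[1]=8 > arr[4]=6
(3, 4): arr[3]=15 > arr[4]=6
(3, 5): arr[3]=15 > arr[5]=13

Total inversions: 4

The array has 4 inversion(s): (1,2), (1,4), (3,4), (3,5). Each pair (i,j) satisfies i < j and arr[i] > arr[j].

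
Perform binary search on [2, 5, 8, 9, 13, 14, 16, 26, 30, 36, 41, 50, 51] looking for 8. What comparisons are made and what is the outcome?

Binary search for 8 in [2, 5, 8, 9, 13, 14, 16, 26, 30, 36, 41, 50, 51]:

lo=0, hi=12, mid=6, arr[mid]=16 -> 16 > 8, search left half
lo=0, hi=5, mid=2, arr[mid]=8 -> Found target at index 2!

Binary search finds 8 at index 2 after 2 comparisons. The search repeatedly halves the search space by comparing with the middle element.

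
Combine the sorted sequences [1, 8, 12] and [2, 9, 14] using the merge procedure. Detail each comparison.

Merging process:

Compare 1 vs 2: take 1 from left. Merged: [1]
Compare 8 vs 2: take 2 from right. Merged: [1, 2]
Compare 8 vs 9: take 8 from left. Merged: [1, 2, 8]
Compare 12 vs 9: take 9 from right. Merged: [1, 2, 8, 9]
Compare 12 vs 14: take 12 from left. Merged: [1, 2, 8, 9, 12]
Append remaining from right: [14]. Merged: [1, 2, 8, 9, 12, 14]

Final merged array: [1, 2, 8, 9, 12, 14]
Total comparisons: 5

The merged array is [1, 2, 8, 9, 12, 14], requiring 5 comparisons. The merge step runs in O(n) time where n is the total number of elements.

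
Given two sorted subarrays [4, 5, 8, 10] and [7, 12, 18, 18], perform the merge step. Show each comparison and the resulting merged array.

Merging process:

Compare 4 vs 7: take 4 from left. Merged: [4]
Compare 5 vs 7: take 5 from left. Merged: [4, 5]
Compare 8 vs 7: take 7 from right. Merged: [4, 5, 7]
Compare 8 vs 12: take 8 from left. Merged: [4, 5, 7, 8]
Compare 10 vs 12: take 10 from left. Merged: [4, 5, 7, 8, 10]
Append remaining from right: [12, 18, 18]. Merged: [4, 5, 7, 8, 10, 12, 18, 18]

Final merged array: [4, 5, 7, 8, 10, 12, 18, 18]
Total comparisons: 5

The merged array is [4, 5, 7, 8, 10, 12, 18, 18], requiring 5 comparisons. The merge step runs in O(n) time where n is the total number of elements.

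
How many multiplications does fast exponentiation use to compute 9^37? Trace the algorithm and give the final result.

Computing 9^37 by squaring (build up from 9^1; each line after the first costs one multiplication):

9^1 = 9
9^2 = (9^1)^2 = 9^2 = 81
9^4 = (9^2)^2 = 81^2 = 6561
9^8 = (9^4)^2 = 6561^2 = 43046721
9^9 = 9 * 9^8 = 9 * 43046721 = 387420489
9^18 = (9^9)^2 = 387420489^2 = 150094635296999121
9^36 = (9^18)^2 = 150094635296999121^2 = 22528399544939174411840147874772641
9^37 = 9 * 9^36 = 9 * 22528399544939174411840147874772641 = 202755595904452569706561330872953769

Result: 202755595904452569706561330872953769
Multiplications needed: 7 (7 lines after 9^1)

9^37 = 202755595904452569706561330872953769. Using exponentiation by squaring, this requires 7 multiplications. The key idea: if the exponent is even, square the half-power; if odd, multiply by the base once.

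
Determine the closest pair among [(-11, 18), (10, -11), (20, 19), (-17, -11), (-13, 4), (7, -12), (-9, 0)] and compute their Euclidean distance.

Computing all pairwise distances among 7 points:

d((-11, 18), (10, -11)) = 35.805
d((-11, 18), (20, 19)) = 31.0161
d((-11, 18), (-17, -11)) = 29.6142
d((-11, 18), (-13, 4)) = 14.1421
d((-11, 18), (7, -12)) = 34.9857
d((-11, 18), (-9, 0)) = 18.1108
d((10, -11), (20, 19)) = 31.6228
d((10, -11), (-17, -11)) = 27.0
d((10, -11), (-13, 4)) = 27.4591
d((10, -11), (7, -12)) = 3.1623 <-- minimum
d((10, -11), (-9, 0)) = 21.9545
d((20, 19), (-17, -11)) = 47.634
d((20, 19), (-13, 4)) = 36.2491
d((20, 19), (7, -12)) = 33.6155
d((20, 19), (-9, 0)) = 34.6699
d((-17, -11), (-13, 4)) = 15.5242
d((-17, -11), (7, -12)) = 24.0208
d((-17, -11), (-9, 0)) = 13.6015
d((-13, 4), (7, -12)) = 25.6125
d((-13, 4), (-9, 0)) = 5.6569
d((7, -12), (-9, 0)) = 20.0

Closest pair: (10, -11) and (7, -12) with distance 3.1623

The closest pair is (10, -11) and (7, -12) with Euclidean distance 3.1623. For 7 points, brute-force pairwise comparison is shown above. For large n, the divide-and-conquer algorithm (sort by x, recurse on halves, check the dividing strip) achieves O(n log n).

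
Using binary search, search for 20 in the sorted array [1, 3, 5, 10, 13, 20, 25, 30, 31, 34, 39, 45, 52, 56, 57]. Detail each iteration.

Binary search for 20 in [1, 3, 5, 10, 13, 20, 25, 30, 31, 34, 39, 45, 52, 56, 57]:

lo=0, hi=14, mid=7, arr[mid]=30 -> 30 > 20, search left half
lo=0, hi=6, mid=3, arr[mid]=10 -> 10 < 20, search right half
lo=4, hi=6, mid=5, arr[mid]=20 -> Found target at index 5!

Binary search finds 20 at index 5 after 3 comparisons. The search repeatedly halves the search space by comparing with the middle element.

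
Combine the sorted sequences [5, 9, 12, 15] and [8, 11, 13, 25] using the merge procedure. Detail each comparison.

Merging process:

Compare 5 vs 8: take 5 from left. Merged: [5]
Compare 9 vs 8: take 8 from right. Merged: [5, 8]
Compare 9 vs 11: take 9 from left. Merged: [5, 8, 9]
Compare 12 vs 11: take 11 from right. Merged: [5, 8, 9, 11]
Compare 12 vs 13: take 12 from left. Merged: [5, 8, 9, 11, 12]
Compare 15 vs 13: take 13 from right. Merged: [5, 8, 9, 11, 12, 13]
Compare 15 vs 25: take 15 from left. Merged: [5, 8, 9, 11, 12, 13, 15]
Append remaining from right: [25]. Merged: [5, 8, 9, 11, 12, 13, 15, 25]

Final merged array: [5, 8, 9, 11, 12, 13, 15, 25]
Total comparisons: 7

The merged array is [5, 8, 9, 11, 12, 13, 15, 25], requiring 7 comparisons. The merge step runs in O(n) time where n is the total number of elements.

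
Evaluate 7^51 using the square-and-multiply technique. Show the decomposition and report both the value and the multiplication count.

Computing 7^51 by squaring (build up from 7^1; each line after the first costs one multiplication):

7^1 = 7
7^2 = (7^1)^2 = 7^2 = 49
7^3 = 7 * 7^2 = 7 * 49 = 343
7^6 = (7^3)^2 = 343^2 = 117649
7^12 = (7^6)^2 = 117649^2 = 13841287201
7^24 = (7^12)^2 = 13841287201^2 = 191581231380566414401
7^25 = 7 * 7^24 = 7 * 191581231380566414401 = 1341068619663964900807
7^50 = (7^25)^2 = 1341068619663964900807^2 = 1798465042647412146620280340569649349251249
7^51 = 7 * 7^50 = 7 * 1798465042647412146620280340569649349251249 = 12589255298531885026341962383987545444758743

Result: 12589255298531885026341962383987545444758743
Multiplications needed: 8 (8 lines after 7^1)

7^51 = 12589255298531885026341962383987545444758743. Using exponentiation by squaring, this requires 8 multiplications. The key idea: if the exponent is even, square the half-power; if odd, multiply by the base once.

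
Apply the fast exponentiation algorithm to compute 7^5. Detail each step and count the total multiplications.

Computing 7^5 by squaring (build up from 7^1; each line after the first costs one multiplication):

7^1 = 7
7^2 = (7^1)^2 = 7^2 = 49
7^4 = (7^2)^2 = 49^2 = 2401
7^5 = 7 * 7^4 = 7 * 2401 = 16807

Result: 16807
Multiplications needed: 3 (3 lines after 7^1)

7^5 = 16807. Using exponentiation by squaring, this requires 3 multiplications. The key idea: if the exponent is even, square the half-power; if odd, multiply by the base once.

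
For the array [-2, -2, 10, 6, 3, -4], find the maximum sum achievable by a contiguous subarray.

Using Kadane's algorithm on [-2, -2, 10, 6, 3, -4]:

Scanning through the array:
Position 1 (value -2): max_ending_here = -2, max_so_far = -2
Position 2 (value 10): max_ending_here = 10, max_so_far = 10
Position 3 (value 6): max_ending_here = 16, max_so_far = 16
Position 4 (value 3): max_ending_here = 19, max_so_far = 19
Position 5 (value -4): max_ending_here = 15, max_so_far = 19

Maximum subarray: [10, 6, 3]
Maximum sum: 19

The maximum subarray is [10, 6, 3] with sum 19. This subarray runs from index 2 to index 4.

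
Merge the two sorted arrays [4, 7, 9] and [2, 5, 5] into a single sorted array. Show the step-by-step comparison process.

Merging process:

Compare 4 vs 2: take 2 from right. Merged: [2]
Compare 4 vs 5: take 4 from left. Merged: [2, 4]
Compare 7 vs 5: take 5 from right. Merged: [2, 4, 5]
Compare 7 vs 5: take 5 from right. Merged: [2, 4, 5, 5]
Append remaining from left: [7, 9]. Merged: [2, 4, 5, 5, 7, 9]

Final merged array: [2, 4, 5, 5, 7, 9]
Total comparisons: 4

The merged array is [2, 4, 5, 5, 7, 9], requiring 4 comparisons. The merge step runs in O(n) time where n is the total number of elements.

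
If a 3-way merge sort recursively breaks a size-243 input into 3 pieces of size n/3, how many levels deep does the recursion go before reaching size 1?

For divide and conquer with division factor 3:

Problem sizes at each level:
Level 0: 243
Level 1: 81
Level 2: 27
Level 3: 9
Level 4: 3
Level 5: 1

The root is level 0 and the size-1 base case is level 5 (the tree spans levels 0 through 5, i.e. 6 levels counting the root), so the depth is the number of divisions: log_3(243) = 5

The recursion tree depth is log_3(243) = 5. At each level, the problem size is divided by 3, so it takes 5 divisions to reduce to a base case of size 1. The algorithm makes 3 recursive calls at each level.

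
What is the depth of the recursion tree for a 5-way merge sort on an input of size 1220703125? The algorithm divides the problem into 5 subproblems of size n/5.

For divide and conquer with division factor 5:

Problem sizes at each level:
Level 0: 1220703125
Level 1: 244140625
Level 2: 48828125
Level 3: 9765625
Level 4: 1953125
Level 5: 390625
Level 6: 78125
Level 7: 15625
Level 8: 3125
Level 9: 625
Level 10: 125
Level 11: 25
Level 12: 5
Level 13: 1

The root is level 0 and the size-1 base case is level 13 (the tree spans levels 0 through 13, i.e. 14 levels counting the root), so the depth is the number of divisions: log_5(1220703125) = 13

The recursion tree depth is log_5(1220703125) = 13. At each level, the problem size is divided by 5, so it takes 13 divisions to reduce to a base case of size 1. The algorithm makes 5 recursive calls at each level.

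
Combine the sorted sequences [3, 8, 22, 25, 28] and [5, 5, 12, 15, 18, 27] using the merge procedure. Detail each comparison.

Merging process:

Compare 3 vs 5: take 3 from left. Merged: [3]
Compare 8 vs 5: take 5 from right. Merged: [3, 5]
Compare 8 vs 5: take 5 from right. Merged: [3, 5, 5]
Compare 8 vs 12: take 8 from left. Merged: [3, 5, 5, 8]
Compare 22 vs 12: take 12 from right. Merged: [3, 5, 5, 8, 12]
Compare 22 vs 15: take 15 from right. Merged: [3, 5, 5, 8, 12, 15]
Compare 22 vs 18: take 18 from right. Merged: [3, 5, 5, 8, 12, 15, 18]
Compare 22 vs 27: take 22 from left. Merged: [3, 5, 5, 8, 12, 15, 18, 22]
Compare 25 vs 27: take 25 from left. Merged: [3, 5, 5, 8, 12, 15, 18, 22, 25]
Compare 28 vs 27: take 27 from right. Merged: [3, 5, 5, 8, 12, 15, 18, 22, 25, 27]
Append remaining from left: [28]. Merged: [3, 5, 5, 8, 12, 15, 18, 22, 25, 27, 28]

Final merged array: [3, 5, 5, 8, 12, 15, 18, 22, 25, 27, 28]
Total comparisons: 10

The merged array is [3, 5, 5, 8, 12, 15, 18, 22, 25, 27, 28], requiring 10 comparisons. The merge step runs in O(n) time where n is the total number of elements.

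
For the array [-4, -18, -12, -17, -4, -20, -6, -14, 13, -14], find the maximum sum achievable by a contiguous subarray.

Using Kadane's algorithm on [-4, -18, -12, -17, -4, -20, -6, -14, 13, -14]:

Scanning through the array:
Position 1 (value -18): max_ending_here = -18, max_so_far = -4
Position 2 (value -12): max_ending_here = -12, max_so_far = -4
Position 3 (value -17): max_ending_here = -17, max_so_far = -4
Position 4 (value -4): max_ending_here = -4, max_so_far = -4
Position 5 (value -20): max_ending_here = -20, max_so_far = -4
Position 6 (value -6): max_ending_here = -6, max_so_far = -4
Position 7 (value -14): max_ending_here = -14, max_so_far = -4
Position 8 (value 13): max_ending_here = 13, max_so_far = 13
Position 9 (value -14): max_ending_here = -1, max_so_far = 13

Maximum subarray: [13]
Maximum sum: 13

The maximum subarray is [13] with sum 13. This subarray runs from index 8 to index 8.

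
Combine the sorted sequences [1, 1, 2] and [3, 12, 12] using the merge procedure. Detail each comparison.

Merging process:

Compare 1 vs 3: take 1 from left. Merged: [1]
Compare 1 vs 3: take 1 from left. Merged: [1, 1]
Compare 2 vs 3: take 2 from left. Merged: [1, 1, 2]
Append remaining from right: [3, 12, 12]. Merged: [1, 1, 2, 3, 12, 12]

Final merged array: [1, 1, 2, 3, 12, 12]
Total comparisons: 3

The merged array is [1, 1, 2, 3, 12, 12], requiring 3 comparisons. The merge step runs in O(n) time where n is the total number of elements.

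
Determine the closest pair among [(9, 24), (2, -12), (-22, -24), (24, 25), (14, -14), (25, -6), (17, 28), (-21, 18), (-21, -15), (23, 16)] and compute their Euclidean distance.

Computing all pairwise distances among 10 points:

d((9, 24), (2, -12)) = 36.6742
d((9, 24), (-22, -24)) = 57.1402
d((9, 24), (24, 25)) = 15.0333
d((9, 24), (14, -14)) = 38.3275
d((9, 24), (25, -6)) = 34.0
d((9, 24), (17, 28)) = 8.9443
d((9, 24), (-21, 18)) = 30.5941
d((9, 24), (-21, -15)) = 49.2037
d((9, 24), (23, 16)) = 16.1245
d((2, -12), (-22, -24)) = 26.8328
d((2, -12), (24, 25)) = 43.0465
d((2, -12), (14, -14)) = 12.1655
d((2, -12), (25, -6)) = 23.7697
d((2, -12), (17, 28)) = 42.72
d((2, -12), (-21, 18)) = 37.8021
d((2, -12), (-21, -15)) = 23.1948
d((2, -12), (23, 16)) = 35.0
d((-22, -24), (24, 25)) = 67.2086
d((-22, -24), (14, -14)) = 37.3631
d((-22, -24), (25, -6)) = 50.3289
d((-22, -24), (17, 28)) = 65.0
d((-22, -24), (-21, 18)) = 42.0119
d((-22, -24), (-21, -15)) = 9.0554
d((-22, -24), (23, 16)) = 60.208
d((24, 25), (14, -14)) = 40.2616
d((24, 25), (25, -6)) = 31.0161
d((24, 25), (17, 28)) = 7.6158 <-- minimum
d((24, 25), (-21, 18)) = 45.5412
d((24, 25), (-21, -15)) = 60.208
d((24, 25), (23, 16)) = 9.0554
d((14, -14), (25, -6)) = 13.6015
d((14, -14), (17, 28)) = 42.107
d((14, -14), (-21, 18)) = 47.4236
d((14, -14), (-21, -15)) = 35.0143
d((14, -14), (23, 16)) = 31.3209
d((25, -6), (17, 28)) = 34.9285
d((25, -6), (-21, 18)) = 51.8845
d((25, -6), (-21, -15)) = 46.8722
d((25, -6), (23, 16)) = 22.0907
d((17, 28), (-21, 18)) = 39.2938
d((17, 28), (-21, -15)) = 57.3847
d((17, 28), (23, 16)) = 13.4164
d((-21, 18), (-21, -15)) = 33.0
d((-21, 18), (23, 16)) = 44.0454
d((-21, -15), (23, 16)) = 53.8238

Closest pair: (24, 25) and (17, 28) with distance 7.6158

The closest pair is (24, 25) and (17, 28) with Euclidean distance 7.6158. For 10 points, brute-force pairwise comparison is shown above. For large n, the divide-and-conquer algorithm (sort by x, recurse on halves, check the dividing strip) achieves O(n log n).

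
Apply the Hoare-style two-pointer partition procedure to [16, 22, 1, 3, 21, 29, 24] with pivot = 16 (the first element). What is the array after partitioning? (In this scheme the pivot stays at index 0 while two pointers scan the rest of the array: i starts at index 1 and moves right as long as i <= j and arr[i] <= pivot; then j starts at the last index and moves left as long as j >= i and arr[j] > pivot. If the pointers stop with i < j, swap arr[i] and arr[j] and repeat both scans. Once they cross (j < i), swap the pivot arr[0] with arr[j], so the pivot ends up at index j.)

Hoare-style two-pointer partition with pivot = 16:

Initial array: [16, 22, 1, 3, 21, 29, 24]

Pointers start at i = 1, j = 6.
i stops at index 1 (arr[1]=22 > 16), j stops at index 3 (arr[3]=3 <= 16): swap arr[1] and arr[3], array becomes [16, 3, 1, 22, 21, 29, 24]
i ends at 3, j ends at 2: the pointers have crossed (j < i), so scanning stops.

Swap pivot arr[0] with arr[2] to place pivot at position 2: [1, 3, 16, 22, 21, 29, 24]
Pivot position: 2

After partitioning with pivot 16, the array becomes [1, 3, 16, 22, 21, 29, 24]. The pivot is placed at index 2. All elements to the left of the pivot are <= 16, and all elements to the right are > 16.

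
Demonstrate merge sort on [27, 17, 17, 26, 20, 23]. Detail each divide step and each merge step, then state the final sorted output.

Merge sort trace:

Split: [27, 17, 17, 26, 20, 23] -> [27, 17, 17] and [26, 20, 23]
  Split: [27, 17, 17] -> [27] and [17, 17]
    Split: [17, 17] -> [17] and [17]
    Merge: [17] + [17] -> [17, 17]
  Merge: [27] + [17, 17] -> [17, 17, 27]
  Split: [26, 20, 23] -> [26] and [20, 23]
    Split: [20, 23] -> [20] and [23]
    Merge: [20] + [23] -> [20, 23]
  Merge: [26] + [20, 23] -> [20, 23, 26]
Merge: [17, 17, 27] + [20, 23, 26] -> [17, 17, 20, 23, 26, 27]

Final sorted array: [17, 17, 20, 23, 26, 27]

The merge sort proceeds by recursively splitting the array and merging sorted halves.
After all merges, the sorted array is [17, 17, 20, 23, 26, 27].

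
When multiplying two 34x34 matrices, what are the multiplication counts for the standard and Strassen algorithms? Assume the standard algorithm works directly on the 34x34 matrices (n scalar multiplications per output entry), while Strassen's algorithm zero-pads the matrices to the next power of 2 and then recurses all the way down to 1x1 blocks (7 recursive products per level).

Matrix multiplication for 34x34 matrices:

Strassen's algorithm requires power-of-2 dimensions. Pad 34x34 to 64x64 (next power of 2).

Standard algorithm: 34^3 = 39304 multiplications
Strassen's algorithm: 7^(log2(64)) = 7^6 = 117649 multiplications
Difference: 39304 - 117649 = -78345 (Strassen uses MORE here due to padding overhead — for small or just-over-power-of-2 n, padding can outweigh the per-level savings)

Standard: 39304 multiplications (34^3). Strassen: 117649 multiplications (7^6, after padding to 64x64). Strassen reduces 8 recursive multiplications to 7 at each level.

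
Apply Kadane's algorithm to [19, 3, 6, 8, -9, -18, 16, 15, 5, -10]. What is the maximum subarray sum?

Using Kadane's algorithm on [19, 3, 6, 8, -9, -18, 16, 15, 5, -10]:

Scanning through the array:
Position 1 (value 3): max_ending_here = 22, max_so_far = 22
Position 2 (value 6): max_ending_here = 28, max_so_far = 28
Position 3 (value 8): max_ending_here = 36, max_so_far = 36
Position 4 (value -9): max_ending_here = 27, max_so_far = 36
Position 5 (value -18): max_ending_here = 9, max_so_far = 36
Position 6 (value 16): max_ending_here = 25, max_so_far = 36
Position 7 (value 15): max_ending_here = 40, max_so_far = 40
Position 8 (value 5): max_ending_here = 45, max_so_far = 45
Position 9 (value -10): max_ending_here = 35, max_so_far = 45

Maximum subarray: [19, 3, 6, 8, -9, -18, 16, 15, 5]
Maximum sum: 45

The maximum subarray is [19, 3, 6, 8, -9, -18, 16, 15, 5] with sum 45. This subarray runs from index 0 to index 8.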